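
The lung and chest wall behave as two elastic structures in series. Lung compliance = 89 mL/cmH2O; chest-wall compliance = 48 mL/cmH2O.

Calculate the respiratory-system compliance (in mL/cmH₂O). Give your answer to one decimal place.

Lung and chest wall are elastances in series: 1/Crs = 1/CL + 1/Ccw.
1/Crs = 1/89 + 1/48 = 0.03207.
Crs = 31.182 mL/cmH2O.

31.2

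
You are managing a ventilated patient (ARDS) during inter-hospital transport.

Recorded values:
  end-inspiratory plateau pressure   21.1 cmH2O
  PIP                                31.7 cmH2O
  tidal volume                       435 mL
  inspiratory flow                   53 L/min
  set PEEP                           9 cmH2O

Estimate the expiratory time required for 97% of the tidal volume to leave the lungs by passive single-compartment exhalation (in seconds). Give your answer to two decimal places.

1.51

Flow: 53 L/min ÷ 60 = 0.8833 L/s.
R = (PIP − Pplat)/V̇ = (31.7 − 21.1) / 0.8833 = 10.6/0.8833 = 12.0 cmH2O·s/L.
C = Vt/(Pplat − PEEP) = 435.0 / (21.1 − 9) = 435.0/12.1 = 35.95 mL/cmH2O.
τ = R × C = 12.0 × 0.03595 L/cmH2O = 0.4314 s.
t = −τ·ln(1 − 0.97) = −0.4314·ln(0.03) = 1.513 s.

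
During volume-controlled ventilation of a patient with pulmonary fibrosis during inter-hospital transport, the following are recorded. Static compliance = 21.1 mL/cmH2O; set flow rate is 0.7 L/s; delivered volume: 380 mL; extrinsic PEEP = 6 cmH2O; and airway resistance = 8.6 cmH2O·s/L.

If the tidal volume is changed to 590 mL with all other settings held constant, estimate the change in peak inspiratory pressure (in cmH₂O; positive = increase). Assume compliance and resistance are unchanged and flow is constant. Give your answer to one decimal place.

10.0

PIP = Vt/C + R·V̇ + PEEP (constant-flow equation of motion).
Only the elastic term changes: ΔPIP = ΔVt / C = (590 − 380) / 21.1 = 9.953 cmH2O.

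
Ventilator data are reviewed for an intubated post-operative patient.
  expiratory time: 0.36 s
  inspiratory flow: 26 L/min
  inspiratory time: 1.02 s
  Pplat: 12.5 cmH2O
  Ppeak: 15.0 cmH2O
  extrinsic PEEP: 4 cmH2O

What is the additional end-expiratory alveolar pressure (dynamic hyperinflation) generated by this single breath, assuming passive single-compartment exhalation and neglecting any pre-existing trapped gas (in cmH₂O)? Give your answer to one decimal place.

2.6

Flow: 26 L/min ÷ 60 = 0.4333 L/s.
Vt = flow × Ti = 0.4333 L/s × 1.02 s × 1000 mL/L = 441.97 mL.
R = (PIP − Pplat)/V̇ = (15.0 − 12.5) / 0.4333 = 2.5/0.4333 = 5.77 cmH2O·s/L.
C = Vt/(Pplat − PEEP) = 441.97 / (12.5 − 4) = 441.97/8.5 = 51.996 mL/cmH2O.
τ = R × C = 5.77 × 0.052 L/cmH2O = 0.3 s.
Fraction remaining = e^(−Te/τ) = e^(−0.36/0.3) = 0.3012; trapped volume = 441.97 × 0.3012 = 133.12 mL.
Additional alveolar pressure from trapping ≈ V_trapped / C = 133.12 / 51.996 = 2.56 cmH2O.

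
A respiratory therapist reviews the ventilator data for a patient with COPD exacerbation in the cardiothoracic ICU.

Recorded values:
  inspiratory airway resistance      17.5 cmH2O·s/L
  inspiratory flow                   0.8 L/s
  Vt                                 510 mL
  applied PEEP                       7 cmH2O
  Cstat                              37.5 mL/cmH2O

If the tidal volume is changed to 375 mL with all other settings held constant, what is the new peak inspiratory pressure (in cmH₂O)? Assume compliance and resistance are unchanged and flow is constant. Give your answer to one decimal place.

31.0

PIP = Vt/C + R·V̇ + PEEP (constant-flow equation of motion).
Only the elastic term changes: ΔPIP = ΔVt / C = (375 − 510) / 37.5 = -3.6 cmH2O.
Original PIP = 510/37.5 + 17.5×0.8 + 7 = 34.6 cmH2O; new PIP = 34.6 + (-3.6) = 31.0 cmH2O.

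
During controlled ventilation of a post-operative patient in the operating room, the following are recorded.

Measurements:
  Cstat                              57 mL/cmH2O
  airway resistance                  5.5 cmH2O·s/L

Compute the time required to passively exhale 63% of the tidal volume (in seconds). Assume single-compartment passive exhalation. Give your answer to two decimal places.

0.31

τ = R × C = 5.5 × 57 mL/cmH2O = 5.5 × 0.057 L/cmH2O = 0.3135 s.
Exhaled fraction f = 1 − e^(−t/τ) → t = −τ·ln(1 − f) = −0.3135·ln(0.37) = 0.3117 s.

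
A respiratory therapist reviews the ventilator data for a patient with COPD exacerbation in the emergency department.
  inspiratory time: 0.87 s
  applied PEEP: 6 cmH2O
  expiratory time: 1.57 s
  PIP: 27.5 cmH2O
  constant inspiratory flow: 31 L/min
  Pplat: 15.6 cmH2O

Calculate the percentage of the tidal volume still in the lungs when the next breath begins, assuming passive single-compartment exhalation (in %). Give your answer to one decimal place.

Flow: 31 L/min ÷ 60 = 0.5167 L/s.
Vt = flow × Ti = 0.5167 L/s × 0.87 s × 1000 mL/L = 449.53 mL.
R = (PIP − Pplat)/V̇ = (27.5 − 15.6) / 0.5167 = 11.9/0.5167 = 23.031 cmH2O·s/L.
C = Vt/(Pplat − PEEP) = 449.53 / (15.6 − 6) = 449.53/9.6 = 46.826 mL/cmH2O.
τ = R × C = 23.031 × 0.04683 L/cmH2O = 1.079 s.
Fraction remaining at end-expiration = e^(−Te/τ) = e^(−1.57/1.079) = 0.2334 → 23.34%.

23.3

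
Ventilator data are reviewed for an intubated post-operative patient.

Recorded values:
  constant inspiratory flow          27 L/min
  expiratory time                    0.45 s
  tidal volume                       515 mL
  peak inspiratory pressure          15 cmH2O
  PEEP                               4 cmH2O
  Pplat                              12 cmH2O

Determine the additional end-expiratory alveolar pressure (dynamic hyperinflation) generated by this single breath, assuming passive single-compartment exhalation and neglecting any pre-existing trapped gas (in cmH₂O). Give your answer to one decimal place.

2.8

Flow: 27 L/min ÷ 60 = 0.45 L/s.
R = (PIP − Pplat)/V̇ = (15 − 12) / 0.45 = 3.0/0.45 = 6.667 cmH2O·s/L.
C = Vt/(Pplat − PEEP) = 515.0 / (12 − 4) = 515.0/8.0 = 64.375 mL/cmH2O.
τ = R × C = 6.667 × 0.06438 L/cmH2O = 0.4292 s.
Fraction remaining = e^(−Te/τ) = e^(−0.45/0.4292) = 0.3505; trapped volume = 515.0 × 0.3505 = 180.51 mL.
Additional alveolar pressure from trapping ≈ V_trapped / C = 180.51 / 64.375 = 2.804 cmH2O.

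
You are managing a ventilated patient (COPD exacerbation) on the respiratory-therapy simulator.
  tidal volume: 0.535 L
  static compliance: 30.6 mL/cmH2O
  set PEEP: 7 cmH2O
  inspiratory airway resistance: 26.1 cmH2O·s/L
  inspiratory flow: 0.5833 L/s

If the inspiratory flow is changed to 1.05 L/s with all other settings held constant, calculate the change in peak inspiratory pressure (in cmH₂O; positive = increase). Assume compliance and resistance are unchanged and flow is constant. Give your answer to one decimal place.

12.2

PIP = Vt/C + R·V̇ + PEEP (constant-flow equation of motion).
Only the resistive term changes: ΔPIP = R × ΔV̇ = 26.1 × (1.05 − 0.5833) = 26.1 × 0.4667 = 12.181 cmH2O.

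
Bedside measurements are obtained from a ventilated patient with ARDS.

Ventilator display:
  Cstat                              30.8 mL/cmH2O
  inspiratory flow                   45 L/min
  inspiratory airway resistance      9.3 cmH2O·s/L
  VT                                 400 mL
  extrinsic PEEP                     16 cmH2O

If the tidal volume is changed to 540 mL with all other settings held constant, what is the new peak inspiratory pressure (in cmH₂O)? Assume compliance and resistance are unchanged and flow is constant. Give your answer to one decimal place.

Flow: 45 L/min ÷ 60 = 0.75 L/s.
PIP = Vt/C + R·V̇ + PEEP (constant-flow equation of motion).
Only the elastic term changes: ΔPIP = ΔVt / C = (540 − 400) / 30.8 = 4.545 cmH2O.
Original PIP = 400/30.8 + 9.3×0.75 + 16 = 35.962 cmH2O; new PIP = 35.962 + (4.545) = 40.507 cmH2O.

40.5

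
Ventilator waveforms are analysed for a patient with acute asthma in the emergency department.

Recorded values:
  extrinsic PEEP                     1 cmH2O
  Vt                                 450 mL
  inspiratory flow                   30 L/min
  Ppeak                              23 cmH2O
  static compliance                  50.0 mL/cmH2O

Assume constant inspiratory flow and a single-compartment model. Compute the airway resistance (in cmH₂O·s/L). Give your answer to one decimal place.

26.0

Flow: 30 L/min ÷ 60 = 0.5 L/s.
Equation of motion (constant flow): PIP = Vt/C + R·V̇ + PEEP.
R·V̇ = PIP − Vt/C − PEEP = 23 − 450/50.0 − 1 = 23 − 9.0 − 1 = 13.0 cmH2O.
R = 13.0 / 0.5 = 26.0 cmH2O·s/L.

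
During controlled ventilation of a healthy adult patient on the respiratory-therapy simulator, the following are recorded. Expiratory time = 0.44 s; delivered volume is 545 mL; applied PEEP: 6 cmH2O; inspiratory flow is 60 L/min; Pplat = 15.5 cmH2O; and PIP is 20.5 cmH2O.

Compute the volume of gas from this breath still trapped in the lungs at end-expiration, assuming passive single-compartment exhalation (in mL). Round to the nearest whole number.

Flow: 60 L/min ÷ 60 = 1 L/s.
R = (PIP − Pplat)/V̇ = (20.5 − 15.5) / 1 = 5.0/1 = 5.0 cmH2O·s/L.
C = Vt/(Pplat − PEEP) = 545.0 / (15.5 − 6) = 545.0/9.5 = 57.368 mL/cmH2O.
τ = R × C = 5.0 × 0.05737 L/cmH2O = 0.2869 s.
Fraction remaining = e^(−Te/τ) = e^(−0.44/0.2869) = 0.2157.
Trapped volume = 545.0 × 0.2157 = 117.56 mL.

118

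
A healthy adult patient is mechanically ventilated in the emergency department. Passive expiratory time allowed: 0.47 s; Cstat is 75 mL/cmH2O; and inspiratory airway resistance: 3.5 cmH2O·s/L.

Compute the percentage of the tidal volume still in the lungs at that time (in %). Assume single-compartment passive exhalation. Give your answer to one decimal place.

τ = R × C = 3.5 × 75 mL/cmH2O = 3.5 × 0.075 L/cmH2O = 0.2625 s.
Passive exhalation: V(t)/V₀ = e^(−t/τ) = e^(−0.47/0.2625) = 0.1669.
Fraction remaining = 0.1669 → 16.69%.

16.7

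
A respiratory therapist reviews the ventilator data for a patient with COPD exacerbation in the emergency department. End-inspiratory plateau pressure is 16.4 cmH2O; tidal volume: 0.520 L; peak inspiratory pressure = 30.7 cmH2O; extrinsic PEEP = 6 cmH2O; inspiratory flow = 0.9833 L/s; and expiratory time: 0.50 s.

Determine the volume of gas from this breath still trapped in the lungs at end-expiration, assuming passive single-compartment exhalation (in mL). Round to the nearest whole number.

261

R = (PIP − Pplat)/V̇ = (30.7 − 16.4) / 0.9833 = 14.3/0.9833 = 14.543 cmH2O·s/L.
C = Vt/(Pplat − PEEP) = 520.0 / (16.4 − 6) = 520.0/10.4 = 50.0 mL/cmH2O.
τ = R × C = 14.543 × 0.05 L/cmH2O = 0.7272 s.
Fraction remaining = e^(−Te/τ) = e^(−0.50/0.7272) = 0.5028.
Trapped volume = 520.0 × 0.5028 = 261.46 mL.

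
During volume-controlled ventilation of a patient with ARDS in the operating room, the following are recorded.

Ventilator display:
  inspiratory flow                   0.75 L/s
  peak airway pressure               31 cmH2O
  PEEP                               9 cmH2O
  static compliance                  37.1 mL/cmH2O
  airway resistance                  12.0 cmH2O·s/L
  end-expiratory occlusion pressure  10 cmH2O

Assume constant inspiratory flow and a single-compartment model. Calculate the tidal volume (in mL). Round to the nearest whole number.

Total PEEP = 10 cmH2O (set 9 + intrinsic 1); this is the baseline alveolar pressure.
Equation of motion (constant flow): PIP = Vt/C + R·V̇ + PEEP.
Vt/C = PIP − R·V̇ − PEEP = 31 − 9.0 − 10 = 12.0 cmH2O.
Vt = C × 12.0 = 37.1 × 12.0 = 445.2 mL.

445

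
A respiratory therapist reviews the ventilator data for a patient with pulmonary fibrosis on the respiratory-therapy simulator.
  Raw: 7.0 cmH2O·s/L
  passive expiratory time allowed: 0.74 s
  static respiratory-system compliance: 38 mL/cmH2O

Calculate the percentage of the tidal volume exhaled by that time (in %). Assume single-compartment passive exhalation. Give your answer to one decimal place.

τ = R × C = 7.0 × 38 mL/cmH2O = 7.0 × 0.038 L/cmH2O = 0.266 s.
Passive exhalation: V(t)/V₀ = e^(−t/τ) = e^(−0.74/0.266) = 0.06192.
Fraction exhaled = 1 − 0.06192 = 0.9381 → 93.81%.

93.8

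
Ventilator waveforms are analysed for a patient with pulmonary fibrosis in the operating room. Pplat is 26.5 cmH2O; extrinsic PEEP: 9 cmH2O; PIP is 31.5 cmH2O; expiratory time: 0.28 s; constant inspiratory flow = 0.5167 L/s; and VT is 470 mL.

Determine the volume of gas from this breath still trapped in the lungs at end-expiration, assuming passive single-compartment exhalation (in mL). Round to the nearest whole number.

160

R = (PIP − Pplat)/V̇ = (31.5 − 26.5) / 0.5167 = 5.0/0.5167 = 9.677 cmH2O·s/L.
C = Vt/(Pplat − PEEP) = 470.0 / (26.5 − 9) = 470.0/17.5 = 26.857 mL/cmH2O.
τ = R × C = 9.677 × 0.02686 L/cmH2O = 0.2599 s.
Fraction remaining = e^(−Te/τ) = e^(−0.28/0.2599) = 0.3405.
Trapped volume = 470.0 × 0.3405 = 160.04 mL.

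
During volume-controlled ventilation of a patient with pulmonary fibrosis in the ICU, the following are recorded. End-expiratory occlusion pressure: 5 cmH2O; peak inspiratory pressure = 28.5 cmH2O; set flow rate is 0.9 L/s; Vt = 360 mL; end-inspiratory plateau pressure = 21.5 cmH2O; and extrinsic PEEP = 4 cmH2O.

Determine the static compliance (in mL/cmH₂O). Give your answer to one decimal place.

21.8

End-expiratory occlusion gives total PEEP = 5 cmH2O (intrinsic PEEP = 5 − 4 = 1). Use total PEEP for the elastic gradient.
Cstat = Vt / (Pplat − PEEPtotal) = 360 / (21.5 − 5) = 360 / 16.5 = 21.818 mL/cmH2O.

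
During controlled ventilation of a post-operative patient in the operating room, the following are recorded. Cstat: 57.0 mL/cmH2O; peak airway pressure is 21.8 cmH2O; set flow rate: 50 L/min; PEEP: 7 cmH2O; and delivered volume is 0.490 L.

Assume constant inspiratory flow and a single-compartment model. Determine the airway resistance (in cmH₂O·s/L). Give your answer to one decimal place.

Flow: 50 L/min ÷ 60 = 0.8333 L/s.
Equation of motion (constant flow): PIP = Vt/C + R·V̇ + PEEP.
R·V̇ = PIP − Vt/C − PEEP = 21.8 − 490/57.0 − 7 = 21.8 − 8.596 − 7 = 6.204 cmH2O.
R = 6.204 / 0.8333 = 7.445 cmH2O·s/L.

7.4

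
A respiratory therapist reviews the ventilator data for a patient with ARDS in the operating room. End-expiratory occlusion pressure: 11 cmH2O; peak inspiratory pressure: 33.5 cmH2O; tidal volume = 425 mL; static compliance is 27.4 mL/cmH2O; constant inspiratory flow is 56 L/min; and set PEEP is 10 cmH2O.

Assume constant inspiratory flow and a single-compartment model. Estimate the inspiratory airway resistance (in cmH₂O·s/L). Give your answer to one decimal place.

Flow: 56 L/min ÷ 60 = 0.9333 L/s.
Total PEEP = 11 cmH2O (set 10 + intrinsic 1); this is the baseline alveolar pressure.
Equation of motion (constant flow): PIP = Vt/C + R·V̇ + PEEP.
R·V̇ = PIP − Vt/C − PEEP = 33.5 − 425/27.4 − 11 = 33.5 − 15.511 − 11 = 6.989 cmH2O.
R = 6.989 / 0.9333 = 7.488 cmH2O·s/L.

7.5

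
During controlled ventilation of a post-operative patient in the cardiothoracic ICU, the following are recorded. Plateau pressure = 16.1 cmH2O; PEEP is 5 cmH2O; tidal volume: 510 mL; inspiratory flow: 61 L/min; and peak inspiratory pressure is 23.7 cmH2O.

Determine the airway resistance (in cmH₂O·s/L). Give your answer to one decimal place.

7.5

Flow: 61 L/min ÷ 60 = 1.0167 L/s.
Raw = (PIP − Pplat) / flow = (23.7 − 16.1) / 1.0167 = 7.6 / 1.0167 = 7.475 cmH2O·s/L.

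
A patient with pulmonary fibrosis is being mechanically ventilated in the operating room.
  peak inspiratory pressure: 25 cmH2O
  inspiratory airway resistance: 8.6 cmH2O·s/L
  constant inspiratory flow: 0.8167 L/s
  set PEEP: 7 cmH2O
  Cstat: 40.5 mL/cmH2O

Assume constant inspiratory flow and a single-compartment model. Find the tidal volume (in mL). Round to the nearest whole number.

Equation of motion (constant flow): PIP = Vt/C + R·V̇ + PEEP.
Vt/C = PIP − R·V̇ − PEEP = 25 − 7.024 − 7 = 10.976 cmH2O.
Vt = C × 10.976 = 40.5 × 10.976 = 444.53 mL.

445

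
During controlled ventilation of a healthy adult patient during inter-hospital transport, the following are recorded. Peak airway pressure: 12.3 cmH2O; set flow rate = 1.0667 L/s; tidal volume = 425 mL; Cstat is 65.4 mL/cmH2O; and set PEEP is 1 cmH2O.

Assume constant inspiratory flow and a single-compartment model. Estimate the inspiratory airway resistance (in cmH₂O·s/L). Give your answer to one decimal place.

Equation of motion (constant flow): PIP = Vt/C + R·V̇ + PEEP.
R·V̇ = PIP − Vt/C − PEEP = 12.3 − 425/65.4 − 1 = 12.3 − 6.498 − 1 = 4.802 cmH2O.
R = 4.802 / 1.0667 = 4.502 cmH2O·s/L.

4.5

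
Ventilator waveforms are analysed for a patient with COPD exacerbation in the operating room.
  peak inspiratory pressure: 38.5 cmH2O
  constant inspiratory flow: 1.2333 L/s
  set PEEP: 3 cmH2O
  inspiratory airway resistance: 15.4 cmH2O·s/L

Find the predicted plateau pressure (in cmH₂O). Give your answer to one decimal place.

Pplat = PIP − Raw × flow = 38.5 − 15.4 × 1.2333 = 38.5 − 18.993 = 19.507 cmH2O.

19.5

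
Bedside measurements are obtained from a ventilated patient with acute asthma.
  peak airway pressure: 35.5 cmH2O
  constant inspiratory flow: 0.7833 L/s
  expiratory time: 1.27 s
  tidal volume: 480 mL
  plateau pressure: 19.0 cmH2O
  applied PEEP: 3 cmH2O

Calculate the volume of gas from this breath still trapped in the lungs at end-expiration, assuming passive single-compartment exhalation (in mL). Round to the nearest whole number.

R = (PIP − Pplat)/V̇ = (35.5 − 19.0) / 0.7833 = 16.5/0.7833 = 21.065 cmH2O·s/L.
C = Vt/(Pplat − PEEP) = 480.0 / (19.0 − 3) = 480.0/16.0 = 30.0 mL/cmH2O.
τ = R × C = 21.065 × 0.03 L/cmH2O = 0.632 s.
Fraction remaining = e^(−Te/τ) = e^(−1.27/0.632) = 0.1341.
Trapped volume = 480.0 × 0.1341 = 64.368 mL.

64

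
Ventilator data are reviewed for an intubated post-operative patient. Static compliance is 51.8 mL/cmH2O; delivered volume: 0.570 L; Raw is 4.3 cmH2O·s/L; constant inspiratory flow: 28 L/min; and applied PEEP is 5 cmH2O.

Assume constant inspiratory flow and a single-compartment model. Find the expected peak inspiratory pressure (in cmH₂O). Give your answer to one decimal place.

Flow: 28 L/min ÷ 60 = 0.4667 L/s.
Equation of motion (constant flow): PIP = Vt/C + R·V̇ + PEEP.
PIP = 570/51.8 + 4.3×0.4667 + 5 = 11.004 + 2.007 + 5 = 18.011 cmH2O.

18.0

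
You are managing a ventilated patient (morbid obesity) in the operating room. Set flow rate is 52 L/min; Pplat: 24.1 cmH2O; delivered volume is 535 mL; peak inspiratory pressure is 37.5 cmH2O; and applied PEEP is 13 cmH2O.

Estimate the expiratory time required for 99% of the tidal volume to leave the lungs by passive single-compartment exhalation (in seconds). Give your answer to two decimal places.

3.43

Flow: 52 L/min ÷ 60 = 0.8667 L/s.
R = (PIP − Pplat)/V̇ = (37.5 − 24.1) / 0.8667 = 13.4/0.8667 = 15.461 cmH2O·s/L.
C = Vt/(Pplat − PEEP) = 535.0 / (24.1 − 13) = 535.0/11.1 = 48.198 mL/cmH2O.
τ = R × C = 15.461 × 0.0482 L/cmH2O = 0.7452 s.
t = −τ·ln(1 − 0.99) = −0.7452·ln(0.01) = 3.432 s.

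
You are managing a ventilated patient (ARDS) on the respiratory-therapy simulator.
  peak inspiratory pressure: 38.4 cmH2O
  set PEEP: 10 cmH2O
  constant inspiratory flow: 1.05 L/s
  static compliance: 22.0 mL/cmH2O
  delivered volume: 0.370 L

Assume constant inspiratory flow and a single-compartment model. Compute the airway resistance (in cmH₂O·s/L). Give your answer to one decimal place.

Equation of motion (constant flow): PIP = Vt/C + R·V̇ + PEEP.
R·V̇ = PIP − Vt/C − PEEP = 38.4 − 370/22.0 − 10 = 38.4 − 16.818 − 10 = 11.582 cmH2O.
R = 11.582 / 1.05 = 11.03 cmH2O·s/L.

11.0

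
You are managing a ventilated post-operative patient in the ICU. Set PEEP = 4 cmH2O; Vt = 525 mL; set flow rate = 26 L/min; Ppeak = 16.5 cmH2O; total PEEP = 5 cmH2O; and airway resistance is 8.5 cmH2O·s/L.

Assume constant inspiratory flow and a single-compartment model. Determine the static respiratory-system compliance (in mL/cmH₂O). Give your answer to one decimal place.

Flow: 26 L/min ÷ 60 = 0.4333 L/s.
Total PEEP = 5 cmH2O (set 4 + intrinsic 1); this is the baseline alveolar pressure.
Equation of motion (constant flow): PIP = Vt/C + R·V̇ + PEEP.
Vt/C = PIP − R·V̇ − PEEP = 16.5 − 8.5×0.4333 − 5 = 16.5 − 3.683 − 5 = 7.817 cmH2O.
C = Vt / 7.817 = 525 / 7.817 = 67.161 mL/cmH2O.

67.2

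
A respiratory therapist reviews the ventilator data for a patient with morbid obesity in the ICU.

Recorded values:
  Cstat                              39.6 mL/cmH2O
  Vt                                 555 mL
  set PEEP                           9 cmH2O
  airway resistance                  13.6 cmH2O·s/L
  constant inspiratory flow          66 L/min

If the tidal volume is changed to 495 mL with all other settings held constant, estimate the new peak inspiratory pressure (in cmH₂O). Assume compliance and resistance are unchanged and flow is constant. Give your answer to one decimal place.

36.5

Flow: 66 L/min ÷ 60 = 1.1 L/s.
PIP = Vt/C + R·V̇ + PEEP (constant-flow equation of motion).
Only the elastic term changes: ΔPIP = ΔVt / C = (495 − 555) / 39.6 = -1.515 cmH2O.
Original PIP = 555/39.6 + 13.6×1.1 + 9 = 37.975 cmH2O; new PIP = 37.975 + (-1.515) = 36.46 cmH2O.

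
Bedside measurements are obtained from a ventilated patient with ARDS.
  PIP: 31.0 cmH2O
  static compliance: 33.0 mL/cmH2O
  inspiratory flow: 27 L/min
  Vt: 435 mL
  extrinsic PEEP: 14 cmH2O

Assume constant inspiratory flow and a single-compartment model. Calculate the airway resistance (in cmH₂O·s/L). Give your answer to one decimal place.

Flow: 27 L/min ÷ 60 = 0.45 L/s.
Equation of motion (constant flow): PIP = Vt/C + R·V̇ + PEEP.
R·V̇ = PIP − Vt/C − PEEP = 31.0 − 435/33.0 − 14 = 31.0 − 13.182 − 14 = 3.818 cmH2O.
R = 3.818 / 0.45 = 8.484 cmH2O·s/L.

8.5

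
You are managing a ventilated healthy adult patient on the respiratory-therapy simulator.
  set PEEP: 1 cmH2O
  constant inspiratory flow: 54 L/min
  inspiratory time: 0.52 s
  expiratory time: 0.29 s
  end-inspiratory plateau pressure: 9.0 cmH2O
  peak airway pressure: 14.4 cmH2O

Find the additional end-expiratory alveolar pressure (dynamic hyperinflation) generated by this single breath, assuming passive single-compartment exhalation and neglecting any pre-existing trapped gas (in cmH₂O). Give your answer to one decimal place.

Flow: 54 L/min ÷ 60 = 0.9 L/s.
Vt = flow × Ti = 0.9 L/s × 0.52 s × 1000 mL/L = 468.0 mL.
R = (PIP − Pplat)/V̇ = (14.4 − 9.0) / 0.9 = 5.4/0.9 = 6.0 cmH2O·s/L.
C = Vt/(Pplat − PEEP) = 468.0 / (9.0 − 1) = 468.0/8.0 = 58.5 mL/cmH2O.
τ = R × C = 6.0 × 0.0585 L/cmH2O = 0.351 s.
Fraction remaining = e^(−Te/τ) = e^(−0.29/0.351) = 0.4377; trapped volume = 468.0 × 0.4377 = 204.84 mL.
Additional alveolar pressure from trapping ≈ V_trapped / C = 204.84 / 58.5 = 3.502 cmH2O.

3.5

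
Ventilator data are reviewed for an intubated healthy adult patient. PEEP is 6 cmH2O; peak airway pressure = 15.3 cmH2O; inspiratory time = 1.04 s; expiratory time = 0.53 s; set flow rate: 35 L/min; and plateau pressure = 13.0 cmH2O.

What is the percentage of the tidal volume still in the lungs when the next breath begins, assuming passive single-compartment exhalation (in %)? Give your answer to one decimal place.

21.2

Flow: 35 L/min ÷ 60 = 0.5833 L/s.
Vt = flow × Ti = 0.5833 L/s × 1.04 s × 1000 mL/L = 606.63 mL.
R = (PIP − Pplat)/V̇ = (15.3 − 13.0) / 0.5833 = 2.3/0.5833 = 3.943 cmH2O·s/L.
C = Vt/(Pplat − PEEP) = 606.63 / (13.0 − 6) = 606.63/7.0 = 86.661 mL/cmH2O.
τ = R × C = 3.943 × 0.08666 L/cmH2O = 0.3417 s.
Fraction remaining at end-expiration = e^(−Te/τ) = e^(−0.53/0.3417) = 0.212 → 21.2%.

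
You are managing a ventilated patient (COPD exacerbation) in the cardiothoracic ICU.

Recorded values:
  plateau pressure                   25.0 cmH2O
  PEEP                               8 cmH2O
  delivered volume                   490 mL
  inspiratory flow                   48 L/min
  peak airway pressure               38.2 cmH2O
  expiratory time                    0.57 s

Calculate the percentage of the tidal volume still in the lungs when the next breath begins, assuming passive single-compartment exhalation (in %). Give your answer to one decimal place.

Flow: 48 L/min ÷ 60 = 0.8 L/s.
R = (PIP − Pplat)/V̇ = (38.2 − 25.0) / 0.8 = 13.2/0.8 = 16.5 cmH2O·s/L.
C = Vt/(Pplat − PEEP) = 490.0 / (25.0 − 8) = 490.0/17.0 = 28.824 mL/cmH2O.
τ = R × C = 16.5 × 0.02882 L/cmH2O = 0.4755 s.
Fraction remaining at end-expiration = e^(−Te/τ) = e^(−0.57/0.4755) = 0.3016 → 30.16%.

30.2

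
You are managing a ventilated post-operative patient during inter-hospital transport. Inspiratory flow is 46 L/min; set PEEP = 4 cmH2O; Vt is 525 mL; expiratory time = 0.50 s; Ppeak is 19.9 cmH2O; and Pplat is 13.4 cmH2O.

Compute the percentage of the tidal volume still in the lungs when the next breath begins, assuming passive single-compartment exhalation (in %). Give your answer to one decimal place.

34.8

Flow: 46 L/min ÷ 60 = 0.7667 L/s.
R = (PIP − Pplat)/V̇ = (19.9 − 13.4) / 0.7667 = 6.5/0.7667 = 8.478 cmH2O·s/L.
C = Vt/(Pplat − PEEP) = 525.0 / (13.4 − 4) = 525.0/9.4 = 55.851 mL/cmH2O.
τ = R × C = 8.478 × 0.05585 L/cmH2O = 0.4735 s.
Fraction remaining at end-expiration = e^(−Te/τ) = e^(−0.50/0.4735) = 0.3479 → 34.79%.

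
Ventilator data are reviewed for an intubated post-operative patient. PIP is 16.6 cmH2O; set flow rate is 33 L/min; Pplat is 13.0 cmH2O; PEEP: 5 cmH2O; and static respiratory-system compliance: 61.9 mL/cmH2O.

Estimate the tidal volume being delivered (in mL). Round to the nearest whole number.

Vt = Cstat × (Pplat − PEEP) = 61.9 × (13.0 − 5) = 61.9 × 8.0 = 495.2 mL.

495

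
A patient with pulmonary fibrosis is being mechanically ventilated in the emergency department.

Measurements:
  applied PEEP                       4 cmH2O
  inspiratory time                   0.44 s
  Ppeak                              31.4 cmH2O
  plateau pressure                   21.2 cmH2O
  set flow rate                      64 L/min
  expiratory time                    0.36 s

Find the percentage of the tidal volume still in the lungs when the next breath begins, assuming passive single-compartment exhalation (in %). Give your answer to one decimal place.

25.2

Flow: 64 L/min ÷ 60 = 1.0667 L/s.
Vt = flow × Ti = 1.0667 L/s × 0.44 s × 1000 mL/L = 469.35 mL.
R = (PIP − Pplat)/V̇ = (31.4 − 21.2) / 1.0667 = 10.2/1.0667 = 9.562 cmH2O·s/L.
C = Vt/(Pplat − PEEP) = 469.35 / (21.2 − 4) = 469.35/17.2 = 27.288 mL/cmH2O.
τ = R × C = 9.562 × 0.02729 L/cmH2O = 0.2609 s.
Fraction remaining at end-expiration = e^(−Te/τ) = e^(−0.36/0.2609) = 0.2516 → 25.16%.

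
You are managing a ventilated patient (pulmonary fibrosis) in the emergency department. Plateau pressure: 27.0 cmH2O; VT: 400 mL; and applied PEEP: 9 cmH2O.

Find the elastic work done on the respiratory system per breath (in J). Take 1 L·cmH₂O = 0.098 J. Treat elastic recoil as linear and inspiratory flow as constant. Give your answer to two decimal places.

0.35

Elastic work ≈ ½ × (Pplat − PEEP) × Vt = 0.5 × (27.0 − 9) × 0.400 L = 0.5 × 18.0 × 0.400 = 3.6 L·cmH2O.
× 0.098 J/(L·cmH2O) → 0.3528 J.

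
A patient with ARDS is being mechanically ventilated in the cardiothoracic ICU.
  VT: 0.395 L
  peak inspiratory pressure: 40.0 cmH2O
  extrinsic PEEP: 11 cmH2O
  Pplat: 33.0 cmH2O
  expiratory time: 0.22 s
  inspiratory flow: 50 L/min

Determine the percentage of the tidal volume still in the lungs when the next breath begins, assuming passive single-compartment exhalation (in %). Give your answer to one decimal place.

Flow: 50 L/min ÷ 60 = 0.8333 L/s.
R = (PIP − Pplat)/V̇ = (40.0 − 33.0) / 0.8333 = 7.0/0.8333 = 8.4 cmH2O·s/L.
C = Vt/(Pplat − PEEP) = 395.0 / (33.0 − 11) = 395.0/22.0 = 17.955 mL/cmH2O.
τ = R × C = 8.4 × 0.01796 L/cmH2O = 0.1509 s.
Fraction remaining at end-expiration = e^(−Te/τ) = e^(−0.22/0.1509) = 0.2327 → 23.27%.

23.3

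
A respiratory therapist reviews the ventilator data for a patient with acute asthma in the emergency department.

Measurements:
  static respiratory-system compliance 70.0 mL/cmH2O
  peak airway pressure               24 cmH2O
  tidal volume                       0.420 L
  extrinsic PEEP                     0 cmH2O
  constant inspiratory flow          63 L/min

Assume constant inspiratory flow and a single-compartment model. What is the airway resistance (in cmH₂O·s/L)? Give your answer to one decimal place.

Flow: 63 L/min ÷ 60 = 1.05 L/s.
Equation of motion (constant flow): PIP = Vt/C + R·V̇ + PEEP.
R·V̇ = PIP − Vt/C − PEEP = 24 − 420/70.0 − 0 = 24 − 6.0 − 0 = 18.0 cmH2O.
R = 18.0 / 1.05 = 17.143 cmH2O·s/L.

17.1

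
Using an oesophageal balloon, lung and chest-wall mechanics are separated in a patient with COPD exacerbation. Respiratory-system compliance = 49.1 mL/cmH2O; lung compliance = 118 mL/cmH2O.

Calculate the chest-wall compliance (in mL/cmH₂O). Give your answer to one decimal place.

84.1

1/Ccw = 1/Crs − 1/CL.
1/Ccw = 1/49.1 − 1/118 = 0.01189.
Ccw = 84.104 mL/cmH2O.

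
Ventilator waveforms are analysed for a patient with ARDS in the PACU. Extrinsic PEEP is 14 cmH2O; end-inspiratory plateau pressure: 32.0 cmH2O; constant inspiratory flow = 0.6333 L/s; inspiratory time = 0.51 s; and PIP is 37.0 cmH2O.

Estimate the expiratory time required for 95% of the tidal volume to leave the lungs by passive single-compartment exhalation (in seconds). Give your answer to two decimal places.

0.42

Vt = flow × Ti = 0.6333 L/s × 0.51 s × 1000 mL/L = 322.98 mL.
R = (PIP − Pplat)/V̇ = (37.0 − 32.0) / 0.6333 = 5.0/0.6333 = 7.895 cmH2O·s/L.
C = Vt/(Pplat − PEEP) = 322.98 / (32.0 − 14) = 322.98/18.0 = 17.943 mL/cmH2O.
τ = R × C = 7.895 × 0.01794 L/cmH2O = 0.1416 s.
t = −τ·ln(1 − 0.95) = −0.1416·ln(0.05) = 0.4242 s.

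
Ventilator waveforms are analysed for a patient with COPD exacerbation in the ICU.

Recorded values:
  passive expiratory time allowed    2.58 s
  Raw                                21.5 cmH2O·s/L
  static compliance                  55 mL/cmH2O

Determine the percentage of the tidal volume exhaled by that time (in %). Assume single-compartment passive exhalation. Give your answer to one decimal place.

τ = R × C = 21.5 × 55 mL/cmH2O = 21.5 × 0.055 L/cmH2O = 1.183 s.
Passive exhalation: V(t)/V₀ = e^(−t/τ) = e^(−2.58/1.183) = 0.1129.
Fraction exhaled = 1 − 0.1129 = 0.8871 → 88.71%.

88.7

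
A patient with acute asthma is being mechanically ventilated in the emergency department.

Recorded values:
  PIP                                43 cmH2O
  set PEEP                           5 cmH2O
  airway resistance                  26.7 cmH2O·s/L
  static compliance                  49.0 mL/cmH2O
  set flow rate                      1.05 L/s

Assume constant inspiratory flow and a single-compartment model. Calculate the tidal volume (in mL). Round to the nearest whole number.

Equation of motion (constant flow): PIP = Vt/C + R·V̇ + PEEP.
Vt/C = PIP − R·V̇ − PEEP = 43 − 28.035 − 5 = 9.965 cmH2O.
Vt = C × 9.965 = 49.0 × 9.965 = 488.29 mL.

488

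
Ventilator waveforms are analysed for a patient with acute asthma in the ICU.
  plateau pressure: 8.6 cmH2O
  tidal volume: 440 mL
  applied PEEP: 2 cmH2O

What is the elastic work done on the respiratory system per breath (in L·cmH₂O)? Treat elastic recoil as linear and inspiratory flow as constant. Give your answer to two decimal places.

1.45

Elastic work ≈ ½ × (Pplat − PEEP) × Vt = 0.5 × (8.6 − 2) × 0.440 L = 0.5 × 6.6 × 0.440 = 1.452 L·cmH2O.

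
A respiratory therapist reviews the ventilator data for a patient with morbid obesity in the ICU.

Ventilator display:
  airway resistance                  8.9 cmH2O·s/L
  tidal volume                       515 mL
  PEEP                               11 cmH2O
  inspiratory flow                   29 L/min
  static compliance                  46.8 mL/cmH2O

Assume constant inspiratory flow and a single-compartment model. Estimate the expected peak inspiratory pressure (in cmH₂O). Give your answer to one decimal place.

26.3

Flow: 29 L/min ÷ 60 = 0.4833 L/s.
Equation of motion (constant flow): PIP = Vt/C + R·V̇ + PEEP.
PIP = 515/46.8 + 8.9×0.4833 + 11 = 11.004 + 4.301 + 11 = 26.305 cmH2O.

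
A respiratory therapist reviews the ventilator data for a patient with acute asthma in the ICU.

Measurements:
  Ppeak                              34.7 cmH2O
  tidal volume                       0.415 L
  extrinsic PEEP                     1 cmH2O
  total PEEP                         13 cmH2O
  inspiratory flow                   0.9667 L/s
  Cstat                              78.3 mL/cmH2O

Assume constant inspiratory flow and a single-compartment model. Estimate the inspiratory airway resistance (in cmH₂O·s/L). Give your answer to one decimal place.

17.0

Total PEEP = 13 cmH2O (set 1 + intrinsic 12); this is the baseline alveolar pressure.
Equation of motion (constant flow): PIP = Vt/C + R·V̇ + PEEP.
R·V̇ = PIP − Vt/C − PEEP = 34.7 − 415/78.3 − 13 = 34.7 − 5.3 − 13 = 16.4 cmH2O.
R = 16.4 / 0.9667 = 16.965 cmH2O·s/L.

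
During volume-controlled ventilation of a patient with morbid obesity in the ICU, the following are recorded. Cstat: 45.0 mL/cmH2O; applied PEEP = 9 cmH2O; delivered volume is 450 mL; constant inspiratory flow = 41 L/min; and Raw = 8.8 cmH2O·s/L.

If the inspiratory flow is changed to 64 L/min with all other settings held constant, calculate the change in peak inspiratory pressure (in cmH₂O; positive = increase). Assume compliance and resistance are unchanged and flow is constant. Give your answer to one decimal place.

3.4

Flow: 41 L/min ÷ 60 = 0.6833 L/s.
New flow: 64 L/min ÷ 60 = 1.0667 L/s.
PIP = Vt/C + R·V̇ + PEEP (constant-flow equation of motion).
Only the resistive term changes: ΔPIP = R × ΔV̇ = 8.8 × (1.0667 − 0.6833) = 8.8 × 0.3834 = 3.374 cmH2O.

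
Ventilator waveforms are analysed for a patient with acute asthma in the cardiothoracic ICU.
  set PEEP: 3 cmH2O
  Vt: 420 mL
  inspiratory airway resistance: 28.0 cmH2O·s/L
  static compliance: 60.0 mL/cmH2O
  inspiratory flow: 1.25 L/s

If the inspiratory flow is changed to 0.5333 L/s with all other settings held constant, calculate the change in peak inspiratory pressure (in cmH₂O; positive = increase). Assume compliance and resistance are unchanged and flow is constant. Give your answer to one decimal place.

-20.1

PIP = Vt/C + R·V̇ + PEEP (constant-flow equation of motion).
Only the resistive term changes: ΔPIP = R × ΔV̇ = 28.0 × (0.5333 − 1.25) = 28.0 × -0.7167 = -20.068 cmH2O.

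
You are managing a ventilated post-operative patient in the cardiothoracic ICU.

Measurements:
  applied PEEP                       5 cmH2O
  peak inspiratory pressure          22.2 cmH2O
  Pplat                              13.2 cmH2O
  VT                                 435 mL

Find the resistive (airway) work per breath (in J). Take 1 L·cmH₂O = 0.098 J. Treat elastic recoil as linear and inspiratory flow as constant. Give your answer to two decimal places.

0.38

With constant inspiratory flow the resistive pressure is constant at PIP − Pplat = 22.2 − 13.2 = 9.0 cmH2O, so resistive work = 9.0 × 0.435 = 3.915 L·cmH2O.
× 0.098 J/(L·cmH2O) → 0.3837 J.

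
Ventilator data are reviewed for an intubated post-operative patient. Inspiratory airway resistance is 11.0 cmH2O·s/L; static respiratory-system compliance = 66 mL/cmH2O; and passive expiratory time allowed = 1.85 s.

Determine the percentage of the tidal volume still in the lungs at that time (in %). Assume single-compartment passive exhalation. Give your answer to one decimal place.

τ = R × C = 11.0 × 66 mL/cmH2O = 11.0 × 0.066 L/cmH2O = 0.726 s.
Passive exhalation: V(t)/V₀ = e^(−t/τ) = e^(−1.85/0.726) = 0.07822.
Fraction remaining = 0.07822 → 7.822%.

7.8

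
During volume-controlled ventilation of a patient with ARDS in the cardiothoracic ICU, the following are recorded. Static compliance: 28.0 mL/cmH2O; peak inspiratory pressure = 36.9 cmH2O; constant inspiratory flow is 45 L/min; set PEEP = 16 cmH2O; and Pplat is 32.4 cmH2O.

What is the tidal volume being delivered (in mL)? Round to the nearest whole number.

459

Vt = Cstat × (Pplat − PEEP) = 28.0 × (32.4 − 16) = 28.0 × 16.4 = 459.2 mL.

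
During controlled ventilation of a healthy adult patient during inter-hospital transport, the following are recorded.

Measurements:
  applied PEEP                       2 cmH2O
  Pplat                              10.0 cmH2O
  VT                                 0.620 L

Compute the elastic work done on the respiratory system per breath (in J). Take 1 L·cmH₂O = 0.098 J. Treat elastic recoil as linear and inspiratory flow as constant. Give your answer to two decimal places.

0.24

Elastic work ≈ ½ × (Pplat − PEEP) × Vt = 0.5 × (10.0 − 2) × 0.620 L = 0.5 × 8.0 × 0.620 = 2.48 L·cmH2O.
× 0.098 J/(L·cmH2O) → 0.243 J.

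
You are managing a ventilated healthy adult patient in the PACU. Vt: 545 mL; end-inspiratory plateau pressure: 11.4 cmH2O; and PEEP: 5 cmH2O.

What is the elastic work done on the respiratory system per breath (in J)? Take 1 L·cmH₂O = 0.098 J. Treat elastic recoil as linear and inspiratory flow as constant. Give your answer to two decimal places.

Elastic work ≈ ½ × (Pplat − PEEP) × Vt = 0.5 × (11.4 − 5) × 0.545 L = 0.5 × 6.4 × 0.545 = 1.744 L·cmH2O.
× 0.098 J/(L·cmH2O) → 0.1709 J.

0.17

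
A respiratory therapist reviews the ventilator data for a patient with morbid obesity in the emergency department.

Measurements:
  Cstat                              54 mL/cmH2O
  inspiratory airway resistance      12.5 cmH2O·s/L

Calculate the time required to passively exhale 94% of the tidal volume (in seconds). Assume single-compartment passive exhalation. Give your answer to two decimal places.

τ = R × C = 12.5 × 54 mL/cmH2O = 12.5 × 0.054 L/cmH2O = 0.675 s.
Exhaled fraction f = 1 − e^(−t/τ) → t = −τ·ln(1 − f) = −0.675·ln(0.06) = 1.899 s.

1.90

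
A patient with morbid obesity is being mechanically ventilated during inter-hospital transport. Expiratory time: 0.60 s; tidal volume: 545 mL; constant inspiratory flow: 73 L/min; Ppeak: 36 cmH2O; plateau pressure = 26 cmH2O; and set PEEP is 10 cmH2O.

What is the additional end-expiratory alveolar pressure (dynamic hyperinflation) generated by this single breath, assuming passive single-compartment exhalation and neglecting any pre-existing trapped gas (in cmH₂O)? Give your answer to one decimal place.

1.9

Flow: 73 L/min ÷ 60 = 1.2167 L/s.
R = (PIP − Pplat)/V̇ = (36 − 26) / 1.2167 = 10.0/1.2167 = 8.219 cmH2O·s/L.
C = Vt/(Pplat − PEEP) = 545.0 / (26 − 10) = 545.0/16.0 = 34.063 mL/cmH2O.
τ = R × C = 8.219 × 0.03406 L/cmH2O = 0.2799 s.
Fraction remaining = e^(−Te/τ) = e^(−0.60/0.2799) = 0.1172; trapped volume = 545.0 × 0.1172 = 63.874 mL.
Additional alveolar pressure from trapping ≈ V_trapped / C = 63.874 / 34.063 = 1.875 cmH2O.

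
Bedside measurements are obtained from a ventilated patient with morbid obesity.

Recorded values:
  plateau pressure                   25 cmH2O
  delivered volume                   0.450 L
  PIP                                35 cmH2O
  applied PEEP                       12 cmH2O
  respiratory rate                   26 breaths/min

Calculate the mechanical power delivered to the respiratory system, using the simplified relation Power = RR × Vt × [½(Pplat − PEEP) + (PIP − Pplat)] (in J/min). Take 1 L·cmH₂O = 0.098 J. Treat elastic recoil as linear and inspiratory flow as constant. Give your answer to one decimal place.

18.9

Per-breath work = Vt × [½(Pplat−PEEP) + (PIP−Pplat)] = 0.450 × [0.5×13.0 + 10.0] = 0.450 × 16.5 = 7.425 L·cmH2O.
Power = 26 × 7.425 = 193.05 L·cmH2O/min.
× 0.098 J/(L·cmH2O) → 18.919 J/min.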